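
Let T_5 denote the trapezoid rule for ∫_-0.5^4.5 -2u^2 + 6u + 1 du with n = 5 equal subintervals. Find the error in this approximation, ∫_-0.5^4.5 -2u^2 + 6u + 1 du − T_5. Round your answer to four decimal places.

Exact integral: ∫_-0.5^4.5 f(u) du ≈ 4.166667.
T_5 = 2.5.
Error ≈ 4.166667 − 2.5 ≈ 1.6667.

1.6667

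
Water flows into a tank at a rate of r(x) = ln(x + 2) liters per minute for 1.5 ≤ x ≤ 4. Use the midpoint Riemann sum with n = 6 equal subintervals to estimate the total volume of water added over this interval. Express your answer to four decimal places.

Δx = (4 − 1.5)/6 = 5/12.
Midpoints: 41/24, 2.125, 61/24, 71/24, 3.375, 91/24.
r(41/24) ≈ 1.3106, r(2.125) ≈ 1.4171, r(61/24) ≈ 1.5133, r(71/24) ≈ 1.6011, r(3.375) ≈ 1.6818, r(91/24) ≈ 1.7564.
Sum = Δx · [r(41/24) + r(2.125) + r(61/24) + ...].
Sum ≈ 3.8667.

3.8667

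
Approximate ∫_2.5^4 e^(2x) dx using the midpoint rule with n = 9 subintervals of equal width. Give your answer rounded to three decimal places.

Δx = (4 − 2.5)/9 = 1/6.
Midpoints: 31/12, 2.75, 35/12, 37/12, 3.25, 41/12, 43/12, 3.75, 47/12.
f(31/12) ≈ 175.329, f(2.75) ≈ 244.692, f(35/12) ≈ 341.495, f(37/12) ≈ 476.595, f(3.25) ≈ 665.142, f(41/12) ≈ 928.280, f(43/12) ≈ 1295.519, f(3.75) ≈ 1808.042, f(47/12) ≈ 2523.326.
Sum = Δx · [f(31/12) + f(2.75) + f(35/12) + ...].
Sum ≈ 1409.737.

1409.737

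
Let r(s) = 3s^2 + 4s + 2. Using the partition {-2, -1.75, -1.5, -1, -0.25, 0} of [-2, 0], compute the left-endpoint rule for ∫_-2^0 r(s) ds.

4.96875

Subinterval widths: 0.25, 0.25, 0.5, 0.75, 0.25.
Left endpoints: -2, -1.75, -1.5, -1, -0.25.
r(-2) = 6, r(-1.75) = 4.1875, r(-1.5) = 2.75, r(-1) = 1, r(-0.25) = 1.1875.
Sum = Σ Δs_i · r(s_i).
Sum = 4.96875.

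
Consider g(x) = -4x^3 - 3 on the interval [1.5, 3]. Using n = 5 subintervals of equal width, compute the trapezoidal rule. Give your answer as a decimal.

Δx = (3 − 1.5)/5 = 0.3.
g(1.5) = -16.5, g(1.8) = -26.328, g(2.1) = -40.044, g(2.4) = -58.296, g(2.7) = -81.732, g(3) = -111.
T_5 = (Δx/2)·[g(x_0) + 2g(x_1) + ... + 2g(x_{4}) + g(x_5)].
Sum = -81.045.

-81.045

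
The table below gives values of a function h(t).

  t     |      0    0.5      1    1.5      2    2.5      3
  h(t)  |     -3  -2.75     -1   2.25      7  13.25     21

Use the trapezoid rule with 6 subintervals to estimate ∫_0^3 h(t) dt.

13.875

Δt = 0.5.
T_6 = (0.5/2)·[(-3) + 2·(-2.75) + 2·(-1) + 2·2.25 + 2·7 + 2·13.25 + 21] = 13.875.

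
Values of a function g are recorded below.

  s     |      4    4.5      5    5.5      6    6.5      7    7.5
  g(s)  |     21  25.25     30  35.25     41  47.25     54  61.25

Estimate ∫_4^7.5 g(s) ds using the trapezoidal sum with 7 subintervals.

Δs = 0.5.
T_7 = (0.5/2)·[21 + 2·25.25 + 2·30 + 2·35.25 + 2·41 + 2·47.25 + 2·54 + 61.25] = 136.9375.

136.9375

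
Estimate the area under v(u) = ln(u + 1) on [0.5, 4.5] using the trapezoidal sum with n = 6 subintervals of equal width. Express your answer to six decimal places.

4.750111

Δu = (4.5 − 0.5)/6 = 2/3.
v(0.5) ≈ 0.405465, v(7/6) ≈ 0.773190, v(11/6) ≈ 1.041454, v(2.5) ≈ 1.252763, v(19/6) ≈ 1.427116, v(23/6) ≈ 1.575536, v(4.5) ≈ 1.704748.
T_6 = (Δu/2)·[v(u_0) + 2v(u_1) + ... + 2v(u_{5}) + v(u_6)].
Sum ≈ 4.750111.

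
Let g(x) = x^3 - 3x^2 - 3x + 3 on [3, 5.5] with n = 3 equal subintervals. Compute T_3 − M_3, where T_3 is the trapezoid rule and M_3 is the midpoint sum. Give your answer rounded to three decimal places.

T_3 ≈ 47.58681.
M_3 ≈ 43.35503.
T_3 − M_3 ≈ 4.232.

4.232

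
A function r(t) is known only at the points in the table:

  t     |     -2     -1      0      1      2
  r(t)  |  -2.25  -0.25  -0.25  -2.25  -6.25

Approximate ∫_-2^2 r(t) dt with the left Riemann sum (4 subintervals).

Δt = 1.
Sum = 1·[(-2.25) + (-0.25) + (-0.25) + (-2.25)] = -5.

-5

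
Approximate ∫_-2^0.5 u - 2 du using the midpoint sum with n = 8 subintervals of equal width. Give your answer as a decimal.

Δu = (0.5 − (-2))/8 = 0.3125.
Midpoints: -1.84375, -1.53125, -1.21875, -0.90625, -0.59375, -0.28125, 0.03125, 0.34375.
f(-1.84375) = -3.84375, f(-1.53125) = -3.53125, f(-1.21875) = -3.21875, f(-0.90625) = -2.90625, f(-0.59375) = -2.59375, f(-0.28125) = -2.28125, f(0.03125) = -1.96875, f(0.34375) = -1.65625.
Sum = Δu · [f(-1.84375) + f(-1.53125) + f(-1.21875) + ...].
Sum = -6.875.

-6.875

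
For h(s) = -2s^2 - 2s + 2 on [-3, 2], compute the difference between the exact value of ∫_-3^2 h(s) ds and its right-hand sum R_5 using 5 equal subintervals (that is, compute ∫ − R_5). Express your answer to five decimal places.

1.66667

Exact integral: ∫_-3^2 h(s) ds ≈ -8.3333333.
R_5 = -10.
Error ≈ -8.3333333 − (-10) ≈ 1.66667.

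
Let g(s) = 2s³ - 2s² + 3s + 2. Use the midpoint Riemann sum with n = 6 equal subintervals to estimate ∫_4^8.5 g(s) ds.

Δs = (8.5 − 4)/6 = 0.75.
Midpoints: 4.375, 5.125, 5.875, 6.625, 7.375, 8.125.
g(4.375) = 144.32421875, g(5.125) = 234.06640625, g(5.875) = 356.15234375, g(6.625) = 515.64453125, g(7.375) = 717.60546875, g(8.125) = 967.09765625.
Sum = Δs · [g(4.375) + g(5.125) + g(5.875) + ...].
Sum = 2201.16796875.

2201.16796875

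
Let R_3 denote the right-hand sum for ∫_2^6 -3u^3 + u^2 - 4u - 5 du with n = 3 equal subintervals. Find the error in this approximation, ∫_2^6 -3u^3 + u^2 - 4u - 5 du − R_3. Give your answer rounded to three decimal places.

Exact integral: ∫_2^6 f(u) du ≈ -974.66667.
R_3 ≈ -1421.48148.
Error ≈ -974.66667 − (-1421.48148) ≈ 446.815.

446.815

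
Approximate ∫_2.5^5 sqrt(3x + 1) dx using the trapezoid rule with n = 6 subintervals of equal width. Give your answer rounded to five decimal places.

Δx = (5 − 2.5)/6 = 5/12.
f(2.5) ≈ 2.91548, f(35/12) ≈ 3.12250, f(10/3) ≈ 3.31662, f(3.75) ≈ 3.50000, f(25/6) ≈ 3.67423, f(55/12) ≈ 3.84057, f(5) ≈ 4.00000.
T_6 = (Δx/2)·[f(x_0) + 2f(x_1) + ... + 2f(x_{5}) + f(x_6)].
Sum ≈ 8.71320.

8.71320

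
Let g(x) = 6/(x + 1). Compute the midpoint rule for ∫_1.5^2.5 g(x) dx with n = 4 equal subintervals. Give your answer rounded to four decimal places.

Δx = (2.5 − 1.5)/4 = 0.25.
Midpoints: 1.625, 1.875, 2.125, 2.375.
g(1.625) = 16/7, g(1.875) = 48/23, g(2.125) = 1.92, g(2.375) = 16/9.
Sum = Δx · [g(1.625) + g(1.875) + g(2.125) + g(2.375)].
Sum ≈ 2.0176.

2.0176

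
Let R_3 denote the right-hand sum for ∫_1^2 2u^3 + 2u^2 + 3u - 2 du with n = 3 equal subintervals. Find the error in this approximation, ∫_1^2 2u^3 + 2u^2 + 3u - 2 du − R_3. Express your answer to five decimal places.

Exact integral: ∫_1^2 f(u) du ≈ 14.6666667.
R_3 ≈ 18.7037037.
Error ≈ 14.6666667 − 18.7037037 ≈ -4.03704.

-4.03704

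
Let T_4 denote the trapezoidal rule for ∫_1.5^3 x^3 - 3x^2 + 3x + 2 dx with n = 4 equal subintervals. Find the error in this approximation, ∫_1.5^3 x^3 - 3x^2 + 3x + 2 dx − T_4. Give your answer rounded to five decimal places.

-0.13184

Exact integral: ∫_1.5^3 f(x) dx = 8.484375.
T_4 ≈ 8.6162109.
Error ≈ 8.484375 − 8.6162109 ≈ -0.13184.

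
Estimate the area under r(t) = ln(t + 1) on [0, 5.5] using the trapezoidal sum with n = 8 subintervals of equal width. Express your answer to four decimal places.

6.6339

Δt = (5.5 − 0)/8 = 0.6875.
r(0) ≈ 0.0000, r(0.6875) ≈ 0.5232, r(1.375) ≈ 0.8650, r(2.0625) ≈ 1.1192, r(2.75) ≈ 1.3218, r(3.4375) ≈ 1.4901, r(4.125) ≈ 1.6341, r(4.8125) ≈ 1.7600, r(5.5) ≈ 1.8718.
T_8 = (Δt/2)·[r(t_0) + 2r(t_1) + ... + 2r(t_{7}) + r(t_8)].
Sum ≈ 6.6339.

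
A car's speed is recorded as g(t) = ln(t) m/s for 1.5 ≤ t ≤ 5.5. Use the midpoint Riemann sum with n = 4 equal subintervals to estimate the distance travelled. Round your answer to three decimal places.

4.787

Δt = (5.5 − 1.5)/4 = 1.
Midpoints: 2, 3, 4, 5.
g(2) ≈ 0.693, g(3) ≈ 1.099, g(4) ≈ 1.386, g(5) ≈ 1.609.
Sum = Δt · [g(2) + g(3) + g(4) + g(5)].
Sum ≈ 4.787.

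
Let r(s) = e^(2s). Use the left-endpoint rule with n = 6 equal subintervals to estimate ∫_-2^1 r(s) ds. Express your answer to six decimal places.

Δs = (1 − (-2))/6 = 0.5.
Left endpoints: -2, -1.5, -1, -0.5, 0, 0.5.
r(-2) ≈ 0.018316, r(-1.5) ≈ 0.049787, r(-1) ≈ 0.135335, r(-0.5) ≈ 0.367879, r(0) ≈ 1.000000, r(0.5) ≈ 2.718282.
Sum = Δs · [r(-2) + r(-1.5) + r(-1) + ...].
Sum ≈ 2.144800.

2.144800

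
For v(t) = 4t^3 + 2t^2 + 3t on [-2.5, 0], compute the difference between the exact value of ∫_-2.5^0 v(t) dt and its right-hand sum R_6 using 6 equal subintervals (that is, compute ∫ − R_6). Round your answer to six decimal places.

-11.038773

Exact integral: ∫_-2.5^0 v(t) dt ≈ -38.02083333.
R_6 ≈ -26.98206019.
Error ≈ -38.02083333 − (-26.98206019) ≈ -11.038773.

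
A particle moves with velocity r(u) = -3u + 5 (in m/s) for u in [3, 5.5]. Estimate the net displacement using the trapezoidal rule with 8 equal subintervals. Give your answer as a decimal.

-19.375

Δu = (5.5 − 3)/8 = 0.3125.
r(3) = -4, r(3.3125) = -4.9375, r(3.625) = -5.875, r(3.9375) = -6.8125, r(4.25) = -7.75, r(4.5625) = -8.6875, r(4.875) = -9.625, r(5.1875) = -10.5625, r(5.5) = -11.5.
T_8 = (Δu/2)·[r(u_0) + 2r(u_1) + ... + 2r(u_{7}) + r(u_8)].
Sum = -19.375.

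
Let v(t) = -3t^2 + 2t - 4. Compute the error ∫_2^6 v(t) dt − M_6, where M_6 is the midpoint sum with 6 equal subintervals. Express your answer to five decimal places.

Exact integral: ∫_2^6 v(t) dt = -192.
M_6 ≈ -191.5555556.
Error ≈ -192 − (-191.5555556) ≈ -0.44444.

-0.44444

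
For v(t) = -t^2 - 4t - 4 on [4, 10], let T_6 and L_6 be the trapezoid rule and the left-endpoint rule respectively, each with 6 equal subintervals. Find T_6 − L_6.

-54

T_6 = -505.
L_6 = -451.
T_6 − L_6 = -54.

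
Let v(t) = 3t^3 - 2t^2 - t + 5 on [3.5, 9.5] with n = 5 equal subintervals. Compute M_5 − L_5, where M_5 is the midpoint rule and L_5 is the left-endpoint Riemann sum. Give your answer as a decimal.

1246.86

M_5 = 5403.57.
L_5 = 4156.71.
M_5 − L_5 = 1246.86.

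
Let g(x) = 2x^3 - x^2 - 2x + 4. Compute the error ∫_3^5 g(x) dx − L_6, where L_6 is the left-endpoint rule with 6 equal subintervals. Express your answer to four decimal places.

28.4815

Exact integral: ∫_3^5 g(x) dx ≈ 231.333333.
L_6 ≈ 202.851852.
Error ≈ 231.333333 − 202.851852 ≈ 28.4815.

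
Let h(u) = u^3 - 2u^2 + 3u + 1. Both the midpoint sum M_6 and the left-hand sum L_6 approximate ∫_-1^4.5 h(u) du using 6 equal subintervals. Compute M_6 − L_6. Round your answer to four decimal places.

28.3856

M_6 ≈ 73.972295.
L_6 ≈ 45.586661.
M_6 − L_6 ≈ 28.3856.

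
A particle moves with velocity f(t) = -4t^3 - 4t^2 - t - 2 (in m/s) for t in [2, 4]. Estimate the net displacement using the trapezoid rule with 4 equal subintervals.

Δt = (4 − 2)/4 = 0.5.
f(2) = -52, f(2.5) = -92, f(3) = -149, f(3.5) = -226, f(4) = -326.
T_4 = (Δt/2)·[f(t_0) + 2f(t_1) + 2f(t_2) + 2f(t_3) + f(t_4)].
Sum = -328.

-328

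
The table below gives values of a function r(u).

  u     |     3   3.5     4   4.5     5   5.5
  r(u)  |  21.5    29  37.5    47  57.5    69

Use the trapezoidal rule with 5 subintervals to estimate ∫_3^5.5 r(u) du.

108.125

Δu = 0.5.
T_5 = (0.5/2)·[21.5 + 2·29 + 2·37.5 + 2·47 + 2·57.5 + 69] = 108.125.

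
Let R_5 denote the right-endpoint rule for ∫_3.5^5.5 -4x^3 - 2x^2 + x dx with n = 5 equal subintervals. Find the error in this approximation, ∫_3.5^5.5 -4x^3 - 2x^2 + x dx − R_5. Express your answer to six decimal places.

Exact integral: ∫_3.5^5.5 f(x) dx ≈ -838.33333333.
R_5 = -946.92.
Error ≈ -838.33333333 − (-946.92) ≈ 108.586667.

108.586667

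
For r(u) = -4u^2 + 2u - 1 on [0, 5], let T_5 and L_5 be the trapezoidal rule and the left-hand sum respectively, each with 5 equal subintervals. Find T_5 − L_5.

-45

T_5 = -150.
L_5 = -105.
T_5 − L_5 = -45.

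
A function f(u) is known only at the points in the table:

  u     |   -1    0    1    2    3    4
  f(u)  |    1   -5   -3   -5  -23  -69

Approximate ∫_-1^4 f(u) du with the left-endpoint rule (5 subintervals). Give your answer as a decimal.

Δu = 1.
Sum = 1·[1 + (-5) + (-3) + (-5) + (-23)] = -35.

-35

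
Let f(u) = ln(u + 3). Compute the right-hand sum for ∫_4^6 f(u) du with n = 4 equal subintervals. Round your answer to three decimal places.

Δu = (6 − 4)/4 = 0.5.
Right endpoints: 4.5, 5, 5.5, 6.
f(4.5) ≈ 2.015, f(5) ≈ 2.079, f(5.5) ≈ 2.140, f(6) ≈ 2.197.
Sum = Δu · [f(4.5) + f(5) + f(5.5) + f(6)].
Sum ≈ 4.216.

4.216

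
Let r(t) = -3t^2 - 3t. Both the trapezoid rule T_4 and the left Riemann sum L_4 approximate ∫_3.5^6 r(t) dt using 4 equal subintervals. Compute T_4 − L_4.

-24.609375

T_4 = -209.23828125.
L_4 = -184.62890625.
T_4 − L_4 = -24.609375.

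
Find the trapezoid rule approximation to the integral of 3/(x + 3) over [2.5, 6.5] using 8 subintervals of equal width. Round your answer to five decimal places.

1.64100

Δx = (6.5 − 2.5)/8 = 0.5.
f(2.5) = 6/11, f(3) = 0.5, f(3.5) = 6/13, f(4) = 3/7, f(4.5) = 0.4, f(5) = 0.375, f(5.5) = 6/17, f(6) = 1/3, f(6.5) = 6/19.
T_8 = (Δx/2)·[f(x_0) + 2f(x_1) + ... + 2f(x_{7}) + f(x_8)].
Sum ≈ 1.64100.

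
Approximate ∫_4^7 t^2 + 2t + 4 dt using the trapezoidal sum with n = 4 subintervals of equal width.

138.28125

Δt = (7 − 4)/4 = 0.75.
f(4) = 28, f(4.75) = 36.0625, f(5.5) = 45.25, f(6.25) = 55.5625, f(7) = 67.
T_4 = (Δt/2)·[f(t_0) + 2f(t_1) + 2f(t_2) + 2f(t_3) + f(t_4)].
Sum = 138.28125.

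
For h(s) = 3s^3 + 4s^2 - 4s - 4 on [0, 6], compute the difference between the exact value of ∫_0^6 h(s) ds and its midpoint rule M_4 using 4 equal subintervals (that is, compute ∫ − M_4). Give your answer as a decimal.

Exact integral: ∫_0^6 h(s) ds = 1164.
M_4 = 1129.125.
Error = 1164 − 1129.125 = 34.875.

34.875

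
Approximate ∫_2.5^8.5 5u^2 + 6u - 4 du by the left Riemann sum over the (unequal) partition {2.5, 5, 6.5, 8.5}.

Subinterval widths: 2.5, 1.5, 2.
Left endpoints: 2.5, 5, 6.5.
f(2.5) = 42.25, f(5) = 151, f(6.5) = 246.25.
Sum = Σ Δu_i · f(u_i).
Sum = 824.625.

824.625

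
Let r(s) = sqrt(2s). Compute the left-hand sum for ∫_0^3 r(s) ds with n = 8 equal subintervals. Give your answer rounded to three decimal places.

4.377

Δs = (3 − 0)/8 = 0.375.
Left endpoints: 0, 0.375, 0.75, 1.125, 1.5, 1.875, 2.25, 2.625.
r(0) ≈ 0.000, r(0.375) ≈ 0.866, r(0.75) ≈ 1.225, r(1.125) ≈ 1.500, r(1.5) ≈ 1.732, r(1.875) ≈ 1.936, r(2.25) ≈ 2.121, r(2.625) ≈ 2.291.
Sum = Δs · [r(0) + r(0.375) + r(0.75) + ...].
Sum ≈ 4.377.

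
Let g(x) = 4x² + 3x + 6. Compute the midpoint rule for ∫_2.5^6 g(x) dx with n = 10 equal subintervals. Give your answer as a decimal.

332.64875

Δx = (6 − 2.5)/10 = 0.35.
Midpoints: 2.675, 3.025, 3.375, 3.725, 4.075, 4.425, 4.775, 5.125, 5.475, 5.825.
g(2.675) = 42.6475, g(3.025) = 51.6775, g(3.375) = 61.6875, g(3.725) = 72.6775, g(4.075) = 84.6475, g(4.425) = 97.5975, g(4.775) = 111.5275, g(5.125) = 126.4375, g(5.475) = 142.3275, g(5.825) = 159.1975.
Sum = Δx · [g(2.675) + g(3.025) + g(3.375) + ...].
Sum = 332.64875.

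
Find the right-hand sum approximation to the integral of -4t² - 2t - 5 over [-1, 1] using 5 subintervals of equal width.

Δt = (1 − (-1))/5 = 0.4.
Right endpoints: -0.6, -0.2, 0.2, 0.6, 1.
f(-0.6) = -5.24, f(-0.2) = -4.76, f(0.2) = -5.56, f(0.6) = -7.64, f(1) = -11.
Sum = Δt · [f(-0.6) + f(-0.2) + f(0.2) + f(0.6) + f(1)].
Sum = -13.68.

-13.68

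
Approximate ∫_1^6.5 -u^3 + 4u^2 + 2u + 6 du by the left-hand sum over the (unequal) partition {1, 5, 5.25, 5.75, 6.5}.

2.50390625

Subinterval widths: 4, 0.25, 0.5, 0.75.
Left endpoints: 1, 5, 5.25, 5.75.
f(1) = 11, f(5) = -9, f(5.25) = -17.953125, f(5.75) = -40.359375.
Sum = Σ Δu_i · f(u_i).
Sum = 2.50390625.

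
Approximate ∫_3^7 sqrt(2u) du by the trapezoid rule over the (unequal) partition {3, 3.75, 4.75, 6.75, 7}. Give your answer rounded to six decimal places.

Subinterval widths: 0.75, 1, 2, 0.25.
f(3) ≈ 2.449490, f(3.75) ≈ 2.738613, f(4.75) ≈ 3.082207, f(6.75) ≈ 3.674235, f(7) ≈ 3.741657.
On each subinterval the trapezoid contributes (Δu_i/2)·[f(u_{i-1}) + f(u_i)].
Sum ≈ 12.539376.

12.539376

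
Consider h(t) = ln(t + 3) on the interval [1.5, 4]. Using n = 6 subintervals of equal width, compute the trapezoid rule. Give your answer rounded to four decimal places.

Δt = (4 − 1.5)/6 = 5/12.
h(1.5) ≈ 1.5041, h(23/12) ≈ 1.5926, h(7/3) ≈ 1.6740, h(2.75) ≈ 1.7492, h(19/6) ≈ 1.8192, h(43/12) ≈ 1.8845, h(4) ≈ 1.9459.
T_6 = (Δt/2)·[h(t_0) + 2h(t_1) + ... + 2h(t_{5}) + h(t_6)].
Sum ≈ 4.3519.

4.3519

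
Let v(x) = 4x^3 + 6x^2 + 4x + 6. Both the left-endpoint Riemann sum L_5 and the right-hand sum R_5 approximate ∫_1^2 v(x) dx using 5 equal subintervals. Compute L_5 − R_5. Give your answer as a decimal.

L_5 = 36.16.
R_5 = 46.16.
L_5 − R_5 = -10.

-10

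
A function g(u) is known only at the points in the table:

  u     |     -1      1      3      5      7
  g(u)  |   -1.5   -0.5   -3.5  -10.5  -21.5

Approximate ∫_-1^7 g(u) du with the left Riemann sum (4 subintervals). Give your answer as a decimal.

Δu = 2.
Sum = 2·[(-1.5) + (-0.5) + (-3.5) + (-10.5)] = -32.

-32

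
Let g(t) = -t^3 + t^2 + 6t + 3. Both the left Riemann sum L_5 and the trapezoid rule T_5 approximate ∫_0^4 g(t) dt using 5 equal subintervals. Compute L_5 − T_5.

L_5 = 24.8.
T_5 = 15.2.
L_5 − T_5 = 9.6.

9.6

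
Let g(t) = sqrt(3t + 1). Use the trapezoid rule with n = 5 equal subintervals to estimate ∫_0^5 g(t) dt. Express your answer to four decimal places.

13.9136

Δt = (5 − 0)/5 = 1.
g(0) ≈ 1.0000, g(1) ≈ 2.0000, g(2) ≈ 2.6458, g(3) ≈ 3.1623, g(4) ≈ 3.6056, g(5) ≈ 4.0000.
T_5 = (Δt/2)·[g(t_0) + 2g(t_1) + ... + 2g(t_{4}) + g(t_5)].
Sum ≈ 13.9136.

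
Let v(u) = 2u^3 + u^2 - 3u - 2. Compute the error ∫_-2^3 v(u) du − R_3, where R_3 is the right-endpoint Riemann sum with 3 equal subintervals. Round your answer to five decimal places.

-59.25926

Exact integral: ∫_-2^3 v(u) du ≈ 26.6666667.
R_3 ≈ 85.9259259.
Error ≈ 26.6666667 − 85.9259259 ≈ -59.25926.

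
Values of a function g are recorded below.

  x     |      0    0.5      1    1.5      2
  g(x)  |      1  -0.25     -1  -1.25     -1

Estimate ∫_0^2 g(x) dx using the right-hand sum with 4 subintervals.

Δx = 0.5.
Sum = 0.5·[(-0.25) + (-1) + (-1.25) + (-1)] = -1.75.

-1.75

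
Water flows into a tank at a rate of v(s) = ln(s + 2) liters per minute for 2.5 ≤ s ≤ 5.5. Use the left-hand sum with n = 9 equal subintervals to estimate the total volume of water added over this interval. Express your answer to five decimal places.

5.25746

Δs = (5.5 − 2.5)/9 = 1/3.
Left endpoints: 2.5, 17/6, 19/6, 3.5, 23/6, 25/6, 4.5, 29/6, 31/6.
v(2.5) ≈ 1.50408, v(17/6) ≈ 1.57554, v(19/6) ≈ 1.64223, v(3.5) ≈ 1.70475, v(23/6) ≈ 1.76359, v(25/6) ≈ 1.81916, v(4.5) ≈ 1.87180, v(29/6) ≈ 1.92181, v(31/6) ≈ 1.96944.
Sum = Δs · [v(2.5) + v(17/6) + v(19/6) + ...].
Sum ≈ 5.25746.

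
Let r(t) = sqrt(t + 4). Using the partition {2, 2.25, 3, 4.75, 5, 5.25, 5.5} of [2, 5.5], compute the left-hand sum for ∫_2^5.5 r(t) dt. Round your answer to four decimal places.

9.3673

Subinterval widths: 0.25, 0.75, 1.75, 0.25, 0.25, 0.25.
Left endpoints: 2, 2.25, 3, 4.75, 5, 5.25.
r(2) ≈ 2.4495, r(2.25) ≈ 2.5000, r(3) ≈ 2.6458, r(4.75) ≈ 2.9580, r(5) ≈ 3.0000, r(5.25) ≈ 3.0414.
Sum = Σ Δt_i · r(t_i).
Sum ≈ 9.3673.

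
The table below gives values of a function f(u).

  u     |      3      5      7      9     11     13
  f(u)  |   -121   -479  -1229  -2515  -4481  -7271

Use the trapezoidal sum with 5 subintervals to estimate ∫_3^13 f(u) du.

Δu = 2.
T_5 = (2/2)·[(-121) + 2·(-479) + 2·(-1229) + 2·(-2515) + 2·(-4481) + (-7271)] = -24800.

-24800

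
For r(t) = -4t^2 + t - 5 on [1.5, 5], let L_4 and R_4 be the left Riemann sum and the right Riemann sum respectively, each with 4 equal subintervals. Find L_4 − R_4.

76.5625

L_4 = -131.796875.
R_4 = -208.359375.
L_4 − R_4 = 76.5625.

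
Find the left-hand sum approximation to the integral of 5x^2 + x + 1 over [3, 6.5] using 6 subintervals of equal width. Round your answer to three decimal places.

384.315

Δx = (6.5 − 3)/6 = 7/12.
Left endpoints: 3, 43/12, 25/6, 4.75, 16/3, 71/12.
f(3) = 49, f(43/12) = 9905/144, f(25/6) = 3311/36, f(4.75) = 118.5625, f(16/3) = 1337/9, f(71/12) = 26201/144.
Sum = Δx · [f(3) + f(43/12) + f(25/6) + ...].
Sum ≈ 384.315.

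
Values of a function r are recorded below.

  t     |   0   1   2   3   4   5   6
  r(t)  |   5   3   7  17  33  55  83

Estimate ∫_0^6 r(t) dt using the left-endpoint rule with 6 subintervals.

Δt = 1.
Sum = 1·[5 + 3 + 7 + 17 + 33 + 55] = 120.

120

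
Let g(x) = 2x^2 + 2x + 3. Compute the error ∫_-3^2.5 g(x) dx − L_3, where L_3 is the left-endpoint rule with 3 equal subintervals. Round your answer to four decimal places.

-1.1204

Exact integral: ∫_-3^2.5 g(x) dx ≈ 42.166667.
L_3 ≈ 43.287037.
Error ≈ 42.166667 − 43.287037 ≈ -1.1204.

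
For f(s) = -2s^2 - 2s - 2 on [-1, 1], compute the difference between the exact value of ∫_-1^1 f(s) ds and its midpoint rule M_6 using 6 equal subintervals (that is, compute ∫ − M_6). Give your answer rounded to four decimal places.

-0.0370

Exact integral: ∫_-1^1 f(s) ds ≈ -5.333333.
M_6 ≈ -5.296296.
Error ≈ -5.333333 − (-5.296296) ≈ -0.0370.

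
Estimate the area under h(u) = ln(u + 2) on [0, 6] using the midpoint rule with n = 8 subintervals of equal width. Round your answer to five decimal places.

9.25794

Δu = (6 − 0)/8 = 0.75.
Midpoints: 0.375, 1.125, 1.875, 2.625, 3.375, 4.125, 4.875, 5.625.
h(0.375) ≈ 0.86500, h(1.125) ≈ 1.13943, h(1.875) ≈ 1.35455, h(2.625) ≈ 1.53148, h(3.375) ≈ 1.68176, h(4.125) ≈ 1.81238, h(4.875) ≈ 1.92789, h(5.625) ≈ 2.03143.
Sum = Δu · [h(0.375) + h(1.125) + h(1.875) + ...].
Sum ≈ 9.25794.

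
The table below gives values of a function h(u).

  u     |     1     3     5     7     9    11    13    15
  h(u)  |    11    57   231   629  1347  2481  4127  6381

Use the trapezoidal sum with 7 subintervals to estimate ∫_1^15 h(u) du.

24136

Δu = 2.
T_7 = (2/2)·[11 + 2·57 + 2·231 + 2·629 + 2·1347 + 2·2481 + 2·4127 + 6381] = 24136.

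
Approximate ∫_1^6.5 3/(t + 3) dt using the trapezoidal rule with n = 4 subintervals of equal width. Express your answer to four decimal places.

Δt = (6.5 − 1)/4 = 1.375.
f(1) = 0.75, f(2.375) = 24/43, f(3.75) = 4/9, f(5.125) = 24/65, f(6.5) = 6/19.
T_4 = (Δt/2)·[f(t_0) + 2f(t_1) + 2f(t_2) + 2f(t_3) + f(t_4)].
Sum ≈ 2.6190.

2.6190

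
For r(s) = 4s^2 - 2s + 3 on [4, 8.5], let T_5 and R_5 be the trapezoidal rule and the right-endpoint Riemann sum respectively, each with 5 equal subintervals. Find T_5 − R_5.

T_5 = 693.18.
R_5 = 790.38.
T_5 − R_5 = -97.2.

-97.2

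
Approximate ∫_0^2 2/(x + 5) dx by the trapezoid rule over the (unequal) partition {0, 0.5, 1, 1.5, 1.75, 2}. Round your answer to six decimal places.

Subinterval widths: 0.5, 0.5, 0.5, 0.25, 0.25.
f(0) = 0.4, f(0.5) = 4/11, f(1) = 1/3, f(1.5) = 4/13, f(1.75) = 8/27, f(2) = 2/7.
On each subinterval the trapezoid contributes (Δx_i/2)·[f(x_{i-1}) + f(x_i)].
Sum ≈ 0.673658.

0.673658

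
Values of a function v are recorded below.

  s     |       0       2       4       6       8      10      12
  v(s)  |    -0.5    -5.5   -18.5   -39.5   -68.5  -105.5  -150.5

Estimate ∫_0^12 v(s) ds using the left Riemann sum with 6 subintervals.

-476

Δs = 2.
Sum = 2·[(-0.5) + (-5.5) + (-18.5) + (-39.5) + (-68.5) + (-105.5)] = -476.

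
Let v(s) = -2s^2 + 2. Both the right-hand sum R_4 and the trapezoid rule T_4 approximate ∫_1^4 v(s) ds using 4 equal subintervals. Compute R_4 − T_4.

-11.25

R_4 = -47.8125.
T_4 = -36.5625.
R_4 − T_4 = -11.25.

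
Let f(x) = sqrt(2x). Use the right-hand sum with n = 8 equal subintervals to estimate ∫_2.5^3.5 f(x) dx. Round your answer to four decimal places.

2.4722

Δx = (3.5 − 2.5)/8 = 0.125.
Right endpoints: 2.625, 2.75, 2.875, 3, 3.125, 3.25, 3.375, 3.5.
f(2.625) ≈ 2.2913, f(2.75) ≈ 2.3452, f(2.875) ≈ 2.3979, f(3) ≈ 2.4495, f(3.125) ≈ 2.5000, f(3.25) ≈ 2.5495, f(3.375) ≈ 2.5981, f(3.5) ≈ 2.6458.
Sum = Δx · [f(2.625) + f(2.75) + f(2.875) + ...].
Sum ≈ 2.4722.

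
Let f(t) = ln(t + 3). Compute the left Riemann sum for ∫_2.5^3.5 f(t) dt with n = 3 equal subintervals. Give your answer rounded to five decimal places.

Δt = (3.5 − 2.5)/3 = 1/3.
Left endpoints: 2.5, 17/6, 19/6.
f(2.5) ≈ 1.70475, f(17/6) ≈ 1.76359, f(19/6) ≈ 1.81916.
Sum = Δt · [f(2.5) + f(17/6) + f(19/6)].
Sum ≈ 1.76250.

1.76250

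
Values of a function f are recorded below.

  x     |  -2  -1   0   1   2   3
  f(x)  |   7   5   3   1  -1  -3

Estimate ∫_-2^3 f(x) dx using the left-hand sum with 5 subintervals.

Δx = 1.
Sum = 1·[7 + 5 + 3 + 1 + (-1)] = 15.

15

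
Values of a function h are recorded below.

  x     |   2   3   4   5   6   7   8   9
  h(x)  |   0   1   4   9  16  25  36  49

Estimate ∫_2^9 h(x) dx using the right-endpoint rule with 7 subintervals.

140

Δx = 1.
Sum = 1·[1 + 4 + 9 + 16 + 25 + 36 + 49] = 140.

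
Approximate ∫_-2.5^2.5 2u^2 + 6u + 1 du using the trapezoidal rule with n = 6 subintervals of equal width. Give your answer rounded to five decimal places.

Δu = (2.5 − (-2.5))/6 = 5/6.
f(-2.5) = -1.5, f(-5/3) = -31/9, f(-5/6) = -47/18, f(0) = 1, f(5/6) = 133/18, f(5/3) = 149/9, f(2.5) = 28.5.
T_6 = (Δu/2)·[f(u_0) + 2f(u_1) + ... + 2f(u_{5}) + f(u_6)].
Sum ≈ 26.99074.

26.99074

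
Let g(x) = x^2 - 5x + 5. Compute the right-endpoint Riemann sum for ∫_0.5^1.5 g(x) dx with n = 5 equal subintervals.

0.79

Δx = (1.5 − 0.5)/5 = 0.2.
Right endpoints: 0.7, 0.9, 1.1, 1.3, 1.5.
g(0.7) = 1.99, g(0.9) = 1.31, g(1.1) = 0.71, g(1.3) = 0.19, g(1.5) = -0.25.
Sum = Δx · [g(0.7) + g(0.9) + g(1.1) + g(1.3) + g(1.5)].
Sum = 0.79.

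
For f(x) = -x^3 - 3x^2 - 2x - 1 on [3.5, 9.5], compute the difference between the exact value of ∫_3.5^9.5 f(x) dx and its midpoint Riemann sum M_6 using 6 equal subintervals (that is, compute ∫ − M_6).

Exact integral: ∫_3.5^9.5 f(x) dx = -2897.25.
M_6 = -2886.
Error = -2897.25 − (-2886) = -11.25.

-11.25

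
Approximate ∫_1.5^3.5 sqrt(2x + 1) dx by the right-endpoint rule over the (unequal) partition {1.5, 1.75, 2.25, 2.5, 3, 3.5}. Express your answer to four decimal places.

Subinterval widths: 0.25, 0.5, 0.25, 0.5, 0.5.
Right endpoints: 1.75, 2.25, 2.5, 3, 3.5.
f(1.75) ≈ 2.1213, f(2.25) ≈ 2.3452, f(2.5) ≈ 2.4495, f(3) ≈ 2.6458, f(3.5) ≈ 2.8284.
Sum = Σ Δx_i · f(x_i).
Sum ≈ 5.0524.

5.0524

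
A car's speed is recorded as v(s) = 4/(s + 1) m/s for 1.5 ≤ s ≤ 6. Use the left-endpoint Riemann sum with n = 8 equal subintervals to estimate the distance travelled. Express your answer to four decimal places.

Δs = (6 − 1.5)/8 = 0.5625.
Left endpoints: 1.5, 2.0625, 2.625, 3.1875, 3.75, 4.3125, 4.875, 5.4375.
v(1.5) = 1.6, v(2.0625) = 64/49, v(2.625) = 32/29, v(3.1875) = 64/67, v(3.75) = 16/19, v(4.3125) = 64/85, v(4.875) = 32/47, v(5.4375) = 64/103.
Sum = Δs · [v(1.5) + v(2.0625) + v(2.625) + ...].
Sum ≈ 4.4224.

4.4224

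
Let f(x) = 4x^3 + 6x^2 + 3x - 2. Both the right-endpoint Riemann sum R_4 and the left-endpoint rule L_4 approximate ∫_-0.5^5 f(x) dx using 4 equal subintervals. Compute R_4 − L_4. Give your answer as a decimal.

915.0625

R_4 = 1416.03515625.
L_4 = 500.97265625.
R_4 − L_4 = 915.0625.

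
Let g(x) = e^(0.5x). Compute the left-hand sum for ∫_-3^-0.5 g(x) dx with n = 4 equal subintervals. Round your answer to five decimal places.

0.94672

Δx = (-0.5 − (-3))/4 = 0.625.
Left endpoints: -3, -2.375, -1.75, -1.125.
g(-3) ≈ 0.22313, g(-2.375) ≈ 0.30498, g(-1.75) ≈ 0.41686, g(-1.125) ≈ 0.56978.
Sum = Δx · [g(-3) + g(-2.375) + g(-1.75) + g(-1.125)].
Sum ≈ 0.94672.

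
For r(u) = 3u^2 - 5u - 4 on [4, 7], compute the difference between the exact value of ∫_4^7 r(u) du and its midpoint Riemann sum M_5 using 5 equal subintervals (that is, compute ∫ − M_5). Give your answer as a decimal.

0.27

Exact integral: ∫_4^7 r(u) du = 184.5.
M_5 = 184.23.
Error = 184.5 − 184.23 = 0.27.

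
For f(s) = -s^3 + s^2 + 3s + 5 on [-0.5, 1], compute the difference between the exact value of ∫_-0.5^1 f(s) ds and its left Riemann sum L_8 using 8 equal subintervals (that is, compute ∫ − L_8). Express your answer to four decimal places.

Exact integral: ∫_-0.5^1 f(s) ds = 8.765625.
L_8 ≈ 8.381104.
Error ≈ 8.765625 − 8.381104 ≈ 0.3845.

0.3845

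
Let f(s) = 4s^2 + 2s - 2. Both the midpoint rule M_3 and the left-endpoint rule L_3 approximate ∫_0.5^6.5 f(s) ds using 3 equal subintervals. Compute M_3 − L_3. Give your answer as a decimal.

M_3 = 388.
L_3 = 232.
M_3 − L_3 = 156.

156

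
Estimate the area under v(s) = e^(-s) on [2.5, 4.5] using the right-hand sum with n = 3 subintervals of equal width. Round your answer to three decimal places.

Δs = (4.5 − 2.5)/3 = 2/3.
Right endpoints: 19/6, 23/6, 4.5.
v(19/6) ≈ 0.042, v(23/6) ≈ 0.022, v(4.5) ≈ 0.011.
Sum = Δs · [v(19/6) + v(23/6) + v(4.5)].
Sum ≈ 0.050.

0.050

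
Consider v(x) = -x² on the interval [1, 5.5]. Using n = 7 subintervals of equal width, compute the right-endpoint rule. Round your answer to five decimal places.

-64.83673

Δx = (5.5 − 1)/7 = 9/14.
Right endpoints: 23/14, 16/7, 41/14, 25/7, 59/14, 34/7, 5.5.
v(23/14) = -529/196, v(16/7) = -256/49, v(41/14) = -1681/196, v(25/7) = -625/49, v(59/14) = -3481/196, v(34/7) = -1156/49, v(5.5) = -30.25.
Sum = Δx · [v(23/14) + v(16/7) + v(41/14) + ...].
Sum ≈ -64.83673.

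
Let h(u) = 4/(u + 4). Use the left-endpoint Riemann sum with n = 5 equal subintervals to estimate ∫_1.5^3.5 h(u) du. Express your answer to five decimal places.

1.28022

Δu = (3.5 − 1.5)/5 = 0.4.
Left endpoints: 1.5, 1.9, 2.3, 2.7, 3.1.
h(1.5) = 8/11, h(1.9) = 40/59, h(2.3) = 40/63, h(2.7) = 40/67, h(3.1) = 40/71.
Sum = Δu · [h(1.5) + h(1.9) + h(2.3) + h(2.7) + h(3.1)].
Sum ≈ 1.28022.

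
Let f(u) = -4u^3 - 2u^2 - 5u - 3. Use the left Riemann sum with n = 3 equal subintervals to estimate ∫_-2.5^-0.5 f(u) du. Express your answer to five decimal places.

Δu = (-0.5 − (-2.5))/3 = 2/3.
Left endpoints: -2.5, -11/6, -7/6.
f(-2.5) = 59.5, f(-11/6) = 1301/54, f(-7/6) = 349/54.
Sum = Δu · [f(-2.5) + f(-11/6) + f(-7/6)].
Sum ≈ 60.03704.

60.03704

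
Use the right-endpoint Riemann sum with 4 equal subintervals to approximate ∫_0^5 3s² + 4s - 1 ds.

Δs = (5 − 0)/4 = 1.25.
Right endpoints: 1.25, 2.5, 3.75, 5.
f(1.25) = 8.6875, f(2.5) = 27.75, f(3.75) = 56.1875, f(5) = 94.
Sum = Δs · [f(1.25) + f(2.5) + f(3.75) + f(5)].
Sum = 233.28125.

233.28125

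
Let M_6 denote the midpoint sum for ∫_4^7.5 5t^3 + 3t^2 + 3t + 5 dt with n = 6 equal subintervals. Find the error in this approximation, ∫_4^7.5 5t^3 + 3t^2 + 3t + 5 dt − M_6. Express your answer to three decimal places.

Exact integral: ∫_4^7.5 f(t) dt = 4070.828125.
M_6 ≈ 4061.97027.
Error ≈ 4070.828125 − 4061.97027 ≈ 8.858.

8.858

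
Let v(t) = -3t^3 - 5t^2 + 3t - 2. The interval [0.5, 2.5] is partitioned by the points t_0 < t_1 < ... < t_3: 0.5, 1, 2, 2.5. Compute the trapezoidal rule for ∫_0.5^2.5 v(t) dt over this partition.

-53.9375

Subinterval widths: 0.5, 1, 0.5.
v(0.5) = -2.125, v(1) = -7, v(2) = -40, v(2.5) = -72.625.
On each subinterval the trapezoid contributes (Δt_i/2)·[v(t_{i-1}) + v(t_i)].
Sum = -53.9375.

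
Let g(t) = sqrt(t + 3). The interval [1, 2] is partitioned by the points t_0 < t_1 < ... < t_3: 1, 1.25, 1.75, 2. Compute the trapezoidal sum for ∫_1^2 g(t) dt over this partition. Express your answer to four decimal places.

2.1199

Subinterval widths: 0.25, 0.5, 0.25.
g(1) ≈ 2.0000, g(1.25) ≈ 2.0616, g(1.75) ≈ 2.1794, g(2) ≈ 2.2361.
On each subinterval the trapezoid contributes (Δt_i/2)·[g(t_{i-1}) + g(t_i)].
Sum ≈ 2.1199.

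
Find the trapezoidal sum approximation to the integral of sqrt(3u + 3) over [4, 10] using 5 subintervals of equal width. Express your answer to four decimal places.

Δu = (10 − 4)/5 = 1.2.
f(4) ≈ 3.8730, f(5.2) ≈ 4.3128, f(6.4) ≈ 4.7117, f(7.6) ≈ 5.0794, f(8.8) ≈ 5.4222, f(10) ≈ 5.7446.
T_5 = (Δu/2)·[f(u_0) + 2f(u_1) + ... + 2f(u_{4}) + f(u_5)].
Sum ≈ 29.2017.

29.2017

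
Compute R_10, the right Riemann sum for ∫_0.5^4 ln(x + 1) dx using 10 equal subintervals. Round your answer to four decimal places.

4.1449

Δx = (4 − 0.5)/10 = 0.35.
Right endpoints: 0.85, 1.2, 1.55, 1.9, 2.25, 2.6, 2.95, 3.3, 3.65, 4.
f(0.85) ≈ 0.6152, f(1.2) ≈ 0.7885, f(1.55) ≈ 0.9361, f(1.9) ≈ 1.0647, f(2.25) ≈ 1.1787, f(2.6) ≈ 1.2809, f(2.95) ≈ 1.3737, f(3.3) ≈ 1.4586, f(3.65) ≈ 1.5369, f(4) ≈ 1.6094.
Sum = Δx · [f(0.85) + f(1.2) + f(1.55) + ...].
Sum ≈ 4.1449.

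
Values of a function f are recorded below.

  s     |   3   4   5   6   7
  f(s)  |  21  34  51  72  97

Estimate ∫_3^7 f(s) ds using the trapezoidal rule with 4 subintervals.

216

Δs = 1.
T_4 = (1/2)·[21 + 2·34 + 2·51 + 2·72 + 97] = 216.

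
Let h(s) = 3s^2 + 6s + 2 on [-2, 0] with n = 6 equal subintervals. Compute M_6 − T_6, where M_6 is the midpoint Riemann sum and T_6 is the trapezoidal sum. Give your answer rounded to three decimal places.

-0.167

M_6 ≈ -0.05556.
T_6 ≈ 0.11111.
M_6 − T_6 ≈ -0.167.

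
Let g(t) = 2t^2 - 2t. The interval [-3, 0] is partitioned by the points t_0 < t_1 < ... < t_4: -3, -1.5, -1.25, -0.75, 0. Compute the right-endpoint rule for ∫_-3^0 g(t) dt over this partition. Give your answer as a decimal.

13.96875

Subinterval widths: 1.5, 0.25, 0.5, 0.75.
Right endpoints: -1.5, -1.25, -0.75, 0.
g(-1.5) = 7.5, g(-1.25) = 5.625, g(-0.75) = 2.625, g(0) = 0.
Sum = Σ Δt_i · g(t_i).
Sum = 13.96875.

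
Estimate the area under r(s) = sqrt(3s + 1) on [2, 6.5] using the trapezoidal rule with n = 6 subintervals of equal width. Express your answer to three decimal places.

16.500

Δs = (6.5 − 2)/6 = 0.75.
r(2) ≈ 2.646, r(2.75) ≈ 3.041, r(3.5) ≈ 3.391, r(4.25) ≈ 3.708, r(5) ≈ 4.000, r(5.75) ≈ 4.272, r(6.5) ≈ 4.528.
T_6 = (Δs/2)·[r(s_0) + 2r(s_1) + ... + 2r(s_{5}) + r(s_6)].
Sum ≈ 16.500.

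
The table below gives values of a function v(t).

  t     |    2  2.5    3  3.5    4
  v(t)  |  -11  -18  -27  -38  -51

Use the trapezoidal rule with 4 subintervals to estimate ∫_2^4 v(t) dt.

Δt = 0.5.
T_4 = (0.5/2)·[(-11) + 2·(-18) + 2·(-27) + 2·(-38) + (-51)] = -57.

-57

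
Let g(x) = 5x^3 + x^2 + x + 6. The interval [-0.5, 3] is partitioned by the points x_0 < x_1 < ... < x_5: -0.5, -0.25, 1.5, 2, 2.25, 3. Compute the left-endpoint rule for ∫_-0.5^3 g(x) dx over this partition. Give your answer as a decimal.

Subinterval widths: 0.25, 1.75, 0.5, 0.25, 0.75.
Left endpoints: -0.5, -0.25, 1.5, 2, 2.25.
g(-0.5) = 5.125, g(-0.25) = 5.734375, g(1.5) = 26.625, g(2) = 52, g(2.25) = 70.265625.
Sum = Σ Δx_i · g(x_i).
Sum = 90.328125.

90.328125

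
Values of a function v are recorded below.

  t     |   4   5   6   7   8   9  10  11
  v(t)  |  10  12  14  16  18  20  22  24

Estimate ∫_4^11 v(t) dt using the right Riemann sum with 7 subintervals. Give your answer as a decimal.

126

Δt = 1.
Sum = 1·[12 + 14 + 16 + 18 + 20 + 22 + 24] = 126.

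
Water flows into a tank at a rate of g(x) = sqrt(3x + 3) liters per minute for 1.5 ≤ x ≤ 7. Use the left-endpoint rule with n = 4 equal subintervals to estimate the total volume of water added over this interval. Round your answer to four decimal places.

20.0405

Δx = (7 − 1.5)/4 = 1.375.
Left endpoints: 1.5, 2.875, 4.25, 5.625.
g(1.5) ≈ 2.7386, g(2.875) ≈ 3.4095, g(4.25) ≈ 3.9686, g(5.625) ≈ 4.4581.
Sum = Δx · [g(1.5) + g(2.875) + g(4.25) + g(5.625)].
Sum ≈ 20.0405.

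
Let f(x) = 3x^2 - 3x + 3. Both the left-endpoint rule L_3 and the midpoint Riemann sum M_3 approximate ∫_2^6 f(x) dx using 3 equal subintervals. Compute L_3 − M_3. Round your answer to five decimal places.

-50.66667

L_3 ≈ 119.5555556.
M_3 ≈ 170.2222222.
L_3 − M_3 ≈ -50.66667.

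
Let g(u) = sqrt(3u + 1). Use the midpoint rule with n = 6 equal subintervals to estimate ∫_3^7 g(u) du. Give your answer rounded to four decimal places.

15.9065

Δu = (7 − 3)/6 = 2/3.
Midpoints: 10/3, 4, 14/3, 16/3, 6, 20/3.
g(10/3) ≈ 3.3166, g(4) ≈ 3.6056, g(14/3) ≈ 3.8730, g(16/3) ≈ 4.1231, g(6) ≈ 4.3589, g(20/3) ≈ 4.5826.
Sum = Δu · [g(10/3) + g(4) + g(14/3) + ...].
Sum ≈ 15.9065.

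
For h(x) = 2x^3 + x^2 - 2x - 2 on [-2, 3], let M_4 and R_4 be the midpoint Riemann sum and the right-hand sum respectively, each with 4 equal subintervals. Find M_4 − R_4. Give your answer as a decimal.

-48.4375

M_4 = 26.5625.
R_4 = 75.
M_4 − R_4 = -48.4375.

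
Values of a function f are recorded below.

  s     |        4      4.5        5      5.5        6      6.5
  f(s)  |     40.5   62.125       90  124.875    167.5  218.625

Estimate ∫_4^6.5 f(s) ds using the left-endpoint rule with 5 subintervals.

242.5

Δs = 0.5.
Sum = 0.5·[40.5 + 62.125 + 90 + 124.875 + 167.5] = 242.5.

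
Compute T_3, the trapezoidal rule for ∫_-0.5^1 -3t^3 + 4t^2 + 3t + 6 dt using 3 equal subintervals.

Δt = (1 − (-0.5))/3 = 0.5.
f(-0.5) = 5.875, f(0) = 6, f(0.5) = 8.125, f(1) = 10.
T_3 = (Δt/2)·[f(t_0) + 2f(t_1) + 2f(t_2) + f(t_3)].
Sum = 11.03125.

11.03125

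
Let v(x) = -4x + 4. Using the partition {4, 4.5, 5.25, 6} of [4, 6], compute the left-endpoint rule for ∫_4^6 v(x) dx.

-29.25

Subinterval widths: 0.5, 0.75, 0.75.
Left endpoints: 4, 4.5, 5.25.
v(4) = -12, v(4.5) = -14, v(5.25) = -17.
Sum = Σ Δx_i · v(x_i).
Sum = -29.25.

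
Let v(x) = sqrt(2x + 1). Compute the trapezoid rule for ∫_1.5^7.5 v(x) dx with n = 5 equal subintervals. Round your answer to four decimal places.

Δx = (7.5 − 1.5)/5 = 1.2.
v(1.5) ≈ 2.0000, v(2.7) ≈ 2.5298, v(3.9) ≈ 2.9665, v(5.1) ≈ 3.3466, v(6.3) ≈ 3.6878, v(7.5) ≈ 4.0000.
T_5 = (Δx/2)·[v(x_0) + 2v(x_1) + ... + 2v(x_{4}) + v(x_5)].
Sum ≈ 18.6369.

18.6369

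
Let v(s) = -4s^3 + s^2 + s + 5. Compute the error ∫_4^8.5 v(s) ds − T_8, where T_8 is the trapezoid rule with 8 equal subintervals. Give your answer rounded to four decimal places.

Exact integral: ∫_4^8.5 v(s) ds = -4730.0625.
T_8 ≈ -4747.623047.
Error ≈ -4730.0625 − (-4747.623047) ≈ 17.5605.

17.5605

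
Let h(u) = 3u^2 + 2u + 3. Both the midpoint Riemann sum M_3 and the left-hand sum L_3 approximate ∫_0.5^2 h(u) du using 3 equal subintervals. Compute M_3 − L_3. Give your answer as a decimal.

3.28125

M_3 = 16.03125.
L_3 = 12.75.
M_3 − L_3 = 3.28125.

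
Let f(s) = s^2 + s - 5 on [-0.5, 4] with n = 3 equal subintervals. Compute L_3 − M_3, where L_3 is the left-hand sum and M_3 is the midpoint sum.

-12.65625

L_3 = -6.75.
M_3 = 5.90625.
L_3 − M_3 = -12.65625.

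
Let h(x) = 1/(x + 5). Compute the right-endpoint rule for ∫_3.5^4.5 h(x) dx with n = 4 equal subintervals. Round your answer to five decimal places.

Δx = (4.5 − 3.5)/4 = 0.25.
Right endpoints: 3.75, 4, 4.25, 4.5.
h(3.75) = 4/35, h(4) = 1/9, h(4.25) = 4/37, h(4.5) = 2/19.
Sum = Δx · [h(3.75) + h(4) + h(4.25) + h(4.5)].
Sum ≈ 0.10969.

0.10969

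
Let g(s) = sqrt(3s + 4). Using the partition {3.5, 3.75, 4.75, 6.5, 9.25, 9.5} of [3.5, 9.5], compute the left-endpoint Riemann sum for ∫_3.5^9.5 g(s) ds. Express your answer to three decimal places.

27.073

Subinterval widths: 0.25, 1, 1.75, 2.75, 0.25.
Left endpoints: 3.5, 3.75, 4.75, 6.5, 9.25.
g(3.5) ≈ 3.808, g(3.75) ≈ 3.905, g(4.75) ≈ 4.272, g(6.5) ≈ 4.848, g(9.25) ≈ 5.635.
Sum = Σ Δs_i · g(s_i).
Sum ≈ 27.073.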